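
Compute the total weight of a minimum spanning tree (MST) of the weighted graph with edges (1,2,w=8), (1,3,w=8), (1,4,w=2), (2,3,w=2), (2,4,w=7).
11 (MST edges: (1,4,w=2), (2,3,w=2), (2,4,w=7); sum of weights 2 + 2 + 7 = 11)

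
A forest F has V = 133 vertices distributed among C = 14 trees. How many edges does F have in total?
119 (Each of the 14 component trees on V_i vertices has V_i - 1 edges; summing gives V - C = 133 - 14 = 119)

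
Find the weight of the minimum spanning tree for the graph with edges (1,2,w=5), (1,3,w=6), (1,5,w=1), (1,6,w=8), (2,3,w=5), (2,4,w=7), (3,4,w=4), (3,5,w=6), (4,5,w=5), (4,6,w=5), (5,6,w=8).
20 (MST edges: (1,2,w=5), (1,5,w=1), (2,3,w=5), (3,4,w=4), (4,6,w=5); sum of weights 5 + 1 + 5 + 4 + 5 = 20)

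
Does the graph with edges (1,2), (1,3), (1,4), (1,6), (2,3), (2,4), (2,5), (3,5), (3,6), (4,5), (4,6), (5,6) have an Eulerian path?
Yes — and in fact it has an Eulerian circuit (the graph is connected and all 6 vertices have even degree)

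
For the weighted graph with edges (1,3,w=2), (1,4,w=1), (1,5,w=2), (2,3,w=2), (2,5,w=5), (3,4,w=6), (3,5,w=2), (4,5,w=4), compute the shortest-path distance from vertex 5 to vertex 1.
2 (path: 5 -> 1; weights 2 = 2)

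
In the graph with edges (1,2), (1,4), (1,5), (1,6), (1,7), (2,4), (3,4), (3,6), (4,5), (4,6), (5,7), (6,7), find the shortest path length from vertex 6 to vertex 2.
2 (path: 6 -> 4 -> 2, 2 edges)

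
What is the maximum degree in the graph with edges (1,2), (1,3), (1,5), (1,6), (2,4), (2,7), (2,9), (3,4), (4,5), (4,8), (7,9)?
4 (attained at vertices 1, 2, 4)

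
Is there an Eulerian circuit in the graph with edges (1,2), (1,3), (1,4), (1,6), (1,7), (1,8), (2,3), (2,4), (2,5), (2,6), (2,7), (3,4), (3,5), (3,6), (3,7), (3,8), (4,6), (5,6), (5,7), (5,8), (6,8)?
No (2 vertices have odd degree: {3, 5}; Eulerian circuit requires 0)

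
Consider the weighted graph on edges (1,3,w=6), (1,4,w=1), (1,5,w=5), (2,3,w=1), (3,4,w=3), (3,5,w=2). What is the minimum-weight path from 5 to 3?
2 (path: 5 -> 3; weights 2 = 2)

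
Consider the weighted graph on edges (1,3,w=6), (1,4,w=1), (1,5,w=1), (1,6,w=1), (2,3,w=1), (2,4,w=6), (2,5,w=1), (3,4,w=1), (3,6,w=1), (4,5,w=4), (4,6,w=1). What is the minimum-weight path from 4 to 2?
2 (path: 4 -> 3 -> 2; weights 1 + 1 = 2)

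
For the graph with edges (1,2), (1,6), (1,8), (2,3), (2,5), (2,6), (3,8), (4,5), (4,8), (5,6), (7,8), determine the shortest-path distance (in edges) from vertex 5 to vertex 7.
3 (path: 5 -> 4 -> 8 -> 7, 3 edges)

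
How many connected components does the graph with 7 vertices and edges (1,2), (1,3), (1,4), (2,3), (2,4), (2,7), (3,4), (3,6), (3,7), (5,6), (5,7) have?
1 (components: {1, 2, 3, 4, 5, 6, 7})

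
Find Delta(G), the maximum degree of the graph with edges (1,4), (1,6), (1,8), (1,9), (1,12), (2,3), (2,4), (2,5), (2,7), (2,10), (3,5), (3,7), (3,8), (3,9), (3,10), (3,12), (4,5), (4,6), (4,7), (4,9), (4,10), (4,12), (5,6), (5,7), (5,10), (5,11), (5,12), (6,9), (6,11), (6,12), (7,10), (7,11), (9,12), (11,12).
8 (attained at vertices 4, 5)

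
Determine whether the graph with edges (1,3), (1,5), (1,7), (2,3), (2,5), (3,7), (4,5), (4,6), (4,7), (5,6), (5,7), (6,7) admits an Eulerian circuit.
No (6 vertices have odd degree: {1, 3, 4, 5, 6, 7}; Eulerian circuit requires 0)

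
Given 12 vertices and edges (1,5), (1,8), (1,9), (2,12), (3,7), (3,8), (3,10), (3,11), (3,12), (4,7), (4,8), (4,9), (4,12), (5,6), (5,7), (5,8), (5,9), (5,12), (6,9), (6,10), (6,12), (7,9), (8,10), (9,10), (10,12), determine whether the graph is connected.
Yes (BFS from 1 visits [1, 5, 8, 9, 6, 7, 12, 3, 4, 10, 2, 11] — all 12 vertices reached)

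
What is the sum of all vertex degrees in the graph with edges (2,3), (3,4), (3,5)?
6 (handshake: sum of degrees = 2|E| = 2 x 3 = 6)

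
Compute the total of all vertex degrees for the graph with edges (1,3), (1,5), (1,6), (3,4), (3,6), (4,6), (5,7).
14 (handshake: sum of degrees = 2|E| = 2 x 7 = 14)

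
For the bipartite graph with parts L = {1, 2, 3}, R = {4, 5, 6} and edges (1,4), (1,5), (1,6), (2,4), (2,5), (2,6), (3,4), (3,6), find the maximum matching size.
3 (matching: (1,6), (2,5), (3,4); upper bound min(|L|,|R|) = min(3,3) = 3)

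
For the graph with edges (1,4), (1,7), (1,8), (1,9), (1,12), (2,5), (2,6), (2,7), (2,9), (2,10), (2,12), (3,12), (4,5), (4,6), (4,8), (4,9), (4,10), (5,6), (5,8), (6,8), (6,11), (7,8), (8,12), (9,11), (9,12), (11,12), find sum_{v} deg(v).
52 (handshake: sum of degrees = 2|E| = 2 x 26 = 52)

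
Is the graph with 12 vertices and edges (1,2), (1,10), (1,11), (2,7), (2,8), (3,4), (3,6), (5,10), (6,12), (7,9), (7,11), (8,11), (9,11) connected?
No, it has 2 components: {1, 2, 5, 7, 8, 9, 10, 11}, {3, 4, 6, 12}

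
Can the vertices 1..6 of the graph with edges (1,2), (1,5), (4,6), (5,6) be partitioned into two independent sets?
Yes. Partition: {1, 3, 6}, {2, 4, 5}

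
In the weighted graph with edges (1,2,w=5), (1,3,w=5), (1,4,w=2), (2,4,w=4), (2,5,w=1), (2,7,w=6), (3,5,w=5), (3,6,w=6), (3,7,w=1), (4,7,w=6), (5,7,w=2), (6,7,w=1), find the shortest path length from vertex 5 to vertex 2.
1 (path: 5 -> 2; weights 1 = 1)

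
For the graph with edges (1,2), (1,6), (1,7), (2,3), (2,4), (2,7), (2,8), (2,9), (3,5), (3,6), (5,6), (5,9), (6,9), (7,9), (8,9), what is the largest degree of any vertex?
6 (attained at vertex 2)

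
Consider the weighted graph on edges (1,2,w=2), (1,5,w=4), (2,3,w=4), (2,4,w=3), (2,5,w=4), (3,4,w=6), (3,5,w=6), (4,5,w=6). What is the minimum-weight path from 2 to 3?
4 (path: 2 -> 3; weights 4 = 4)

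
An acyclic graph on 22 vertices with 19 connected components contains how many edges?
3 (Each of the 19 component trees on V_i vertices has V_i - 1 edges; summing gives V - C = 22 - 19 = 3)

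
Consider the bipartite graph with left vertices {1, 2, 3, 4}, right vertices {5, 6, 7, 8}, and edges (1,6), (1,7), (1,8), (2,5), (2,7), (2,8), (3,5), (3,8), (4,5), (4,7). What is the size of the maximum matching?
4 (matching: (1,6), (2,7), (3,8), (4,5); upper bound min(|L|,|R|) = min(4,4) = 4)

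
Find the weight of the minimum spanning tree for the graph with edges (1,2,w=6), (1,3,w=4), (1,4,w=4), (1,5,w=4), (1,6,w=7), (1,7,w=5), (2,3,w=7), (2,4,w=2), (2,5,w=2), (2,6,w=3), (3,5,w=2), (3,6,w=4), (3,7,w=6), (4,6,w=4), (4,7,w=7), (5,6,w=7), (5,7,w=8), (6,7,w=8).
18 (MST edges: (1,3,w=4), (1,7,w=5), (2,4,w=2), (2,5,w=2), (2,6,w=3), (3,5,w=2); sum of weights 4 + 5 + 2 + 2 + 3 + 2 = 18)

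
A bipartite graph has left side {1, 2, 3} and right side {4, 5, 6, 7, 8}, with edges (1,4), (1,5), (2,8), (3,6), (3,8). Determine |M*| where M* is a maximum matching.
3 (matching: (1,5), (2,8), (3,6); upper bound min(|L|,|R|) = min(3,5) = 3)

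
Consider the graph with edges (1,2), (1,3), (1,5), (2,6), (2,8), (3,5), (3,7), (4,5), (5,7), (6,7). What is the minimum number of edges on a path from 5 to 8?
3 (path: 5 -> 1 -> 2 -> 8, 3 edges)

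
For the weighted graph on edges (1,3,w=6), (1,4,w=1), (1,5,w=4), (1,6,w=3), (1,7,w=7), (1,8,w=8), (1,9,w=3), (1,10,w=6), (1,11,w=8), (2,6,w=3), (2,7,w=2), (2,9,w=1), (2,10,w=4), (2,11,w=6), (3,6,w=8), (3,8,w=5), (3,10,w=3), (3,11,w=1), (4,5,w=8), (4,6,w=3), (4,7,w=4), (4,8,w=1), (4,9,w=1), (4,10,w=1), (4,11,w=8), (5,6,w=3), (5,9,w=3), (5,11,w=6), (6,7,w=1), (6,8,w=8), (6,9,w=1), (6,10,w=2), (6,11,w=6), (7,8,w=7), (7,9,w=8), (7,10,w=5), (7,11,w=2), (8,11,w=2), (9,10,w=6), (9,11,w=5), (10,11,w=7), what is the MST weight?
13 (MST edges: (1,4,w=1), (2,9,w=1), (3,11,w=1), (4,8,w=1), (4,9,w=1), (4,10,w=1), (5,9,w=3), (6,7,w=1), (6,9,w=1), (7,11,w=2); sum of weights 1 + 1 + 1 + 1 + 1 + 1 + 3 + 1 + 1 + 2 = 13)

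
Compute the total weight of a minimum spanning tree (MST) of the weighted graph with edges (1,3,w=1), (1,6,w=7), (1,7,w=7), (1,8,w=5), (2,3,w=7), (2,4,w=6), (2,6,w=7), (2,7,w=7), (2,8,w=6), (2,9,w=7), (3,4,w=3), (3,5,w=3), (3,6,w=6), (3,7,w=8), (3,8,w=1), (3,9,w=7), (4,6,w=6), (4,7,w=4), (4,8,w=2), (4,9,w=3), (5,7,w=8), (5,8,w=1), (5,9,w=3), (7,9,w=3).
23 (MST edges: (1,3,w=1), (2,8,w=6), (3,6,w=6), (3,8,w=1), (4,8,w=2), (4,9,w=3), (5,8,w=1), (7,9,w=3); sum of weights 1 + 6 + 6 + 1 + 2 + 3 + 1 + 3 = 23)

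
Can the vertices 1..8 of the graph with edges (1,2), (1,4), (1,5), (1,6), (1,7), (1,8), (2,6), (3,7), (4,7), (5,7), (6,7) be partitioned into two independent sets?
No (odd cycle of length 3: 7 -> 1 -> 4 -> 7)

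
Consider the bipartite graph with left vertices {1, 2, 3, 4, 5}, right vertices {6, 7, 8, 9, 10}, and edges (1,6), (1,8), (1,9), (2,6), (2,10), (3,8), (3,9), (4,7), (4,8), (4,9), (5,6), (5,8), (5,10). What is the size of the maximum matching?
5 (matching: (1,9), (2,10), (3,8), (4,7), (5,6); upper bound min(|L|,|R|) = min(5,5) = 5)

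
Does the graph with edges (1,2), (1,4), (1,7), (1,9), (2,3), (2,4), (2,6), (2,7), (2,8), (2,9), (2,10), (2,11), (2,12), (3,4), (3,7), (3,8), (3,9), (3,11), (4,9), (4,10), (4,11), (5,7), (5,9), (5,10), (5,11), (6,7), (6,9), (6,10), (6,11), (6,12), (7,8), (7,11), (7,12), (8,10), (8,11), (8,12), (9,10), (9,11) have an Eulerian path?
Yes — and in fact it has an Eulerian circuit (the graph is connected and all 12 vertices have even degree)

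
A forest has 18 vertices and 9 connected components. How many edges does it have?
9 (Each of the 9 component trees on V_i vertices has V_i - 1 edges; summing gives V - C = 18 - 9 = 9)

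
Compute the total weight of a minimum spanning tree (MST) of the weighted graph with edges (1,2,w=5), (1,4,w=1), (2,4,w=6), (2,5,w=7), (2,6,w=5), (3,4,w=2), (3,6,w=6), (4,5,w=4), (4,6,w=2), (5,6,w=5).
14 (MST edges: (1,2,w=5), (1,4,w=1), (3,4,w=2), (4,5,w=4), (4,6,w=2); sum of weights 5 + 1 + 2 + 4 + 2 = 14)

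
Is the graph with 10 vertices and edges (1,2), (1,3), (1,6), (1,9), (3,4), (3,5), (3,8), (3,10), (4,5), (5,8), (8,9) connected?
No, it has 2 components: {1, 2, 3, 4, 5, 6, 8, 9, 10}, {7}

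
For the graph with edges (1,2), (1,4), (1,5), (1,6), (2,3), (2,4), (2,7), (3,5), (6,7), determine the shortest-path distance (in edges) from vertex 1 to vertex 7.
2 (path: 1 -> 2 -> 7, 2 edges)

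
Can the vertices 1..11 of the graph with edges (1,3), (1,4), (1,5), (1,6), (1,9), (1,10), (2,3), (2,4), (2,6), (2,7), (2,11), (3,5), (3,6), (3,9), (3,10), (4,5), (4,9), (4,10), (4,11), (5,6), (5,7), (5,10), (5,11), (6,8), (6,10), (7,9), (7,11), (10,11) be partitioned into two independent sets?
No (odd cycle of length 3: 5 -> 1 -> 3 -> 5)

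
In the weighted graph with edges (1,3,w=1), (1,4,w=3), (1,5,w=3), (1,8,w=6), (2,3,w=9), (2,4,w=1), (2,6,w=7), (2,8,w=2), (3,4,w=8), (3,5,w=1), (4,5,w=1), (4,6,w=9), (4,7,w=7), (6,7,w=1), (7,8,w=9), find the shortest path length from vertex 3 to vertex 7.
9 (path: 3 -> 5 -> 4 -> 7; weights 1 + 1 + 7 = 9)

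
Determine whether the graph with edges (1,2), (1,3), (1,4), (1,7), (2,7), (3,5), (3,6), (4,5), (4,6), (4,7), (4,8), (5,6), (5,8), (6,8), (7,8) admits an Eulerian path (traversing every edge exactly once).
Yes (the graph is connected and exactly 2 vertices have odd degree: {3, 4}; any Eulerian path must start and end at those)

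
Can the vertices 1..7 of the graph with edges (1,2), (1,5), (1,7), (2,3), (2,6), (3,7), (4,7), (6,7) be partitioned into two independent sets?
Yes. Partition: {1, 3, 4, 6}, {2, 5, 7}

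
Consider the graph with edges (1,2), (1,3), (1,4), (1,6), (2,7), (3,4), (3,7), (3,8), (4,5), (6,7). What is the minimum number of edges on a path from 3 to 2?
2 (path: 3 -> 1 -> 2, 2 edges)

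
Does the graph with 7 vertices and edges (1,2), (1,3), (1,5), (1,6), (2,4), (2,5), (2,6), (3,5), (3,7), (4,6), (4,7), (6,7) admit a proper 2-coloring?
No (odd cycle of length 3: 3 -> 1 -> 5 -> 3)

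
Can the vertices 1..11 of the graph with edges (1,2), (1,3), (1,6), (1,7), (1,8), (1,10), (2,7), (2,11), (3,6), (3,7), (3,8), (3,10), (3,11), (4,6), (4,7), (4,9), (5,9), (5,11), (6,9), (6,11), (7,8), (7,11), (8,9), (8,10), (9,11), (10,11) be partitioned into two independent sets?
No (odd cycle of length 3: 10 -> 1 -> 8 -> 10)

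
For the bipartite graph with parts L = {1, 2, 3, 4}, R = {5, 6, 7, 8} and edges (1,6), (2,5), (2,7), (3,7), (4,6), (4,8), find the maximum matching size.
4 (matching: (1,6), (2,5), (3,7), (4,8); upper bound min(|L|,|R|) = min(4,4) = 4)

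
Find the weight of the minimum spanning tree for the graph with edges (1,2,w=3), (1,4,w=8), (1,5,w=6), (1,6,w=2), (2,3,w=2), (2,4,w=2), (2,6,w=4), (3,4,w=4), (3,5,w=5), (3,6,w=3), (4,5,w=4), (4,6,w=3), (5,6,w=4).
13 (MST edges: (1,2,w=3), (1,6,w=2), (2,3,w=2), (2,4,w=2), (4,5,w=4); sum of weights 3 + 2 + 2 + 2 + 4 = 13)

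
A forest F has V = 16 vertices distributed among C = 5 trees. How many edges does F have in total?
11 (Each of the 5 component trees on V_i vertices has V_i - 1 edges; summing gives V - C = 16 - 5 = 11)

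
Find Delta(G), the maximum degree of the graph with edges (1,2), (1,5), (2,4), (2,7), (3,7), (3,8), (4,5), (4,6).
3 (attained at vertices 2, 4)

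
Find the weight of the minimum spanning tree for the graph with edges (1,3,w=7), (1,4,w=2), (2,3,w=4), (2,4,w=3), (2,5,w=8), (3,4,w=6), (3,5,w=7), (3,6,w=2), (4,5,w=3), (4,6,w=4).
14 (MST edges: (1,4,w=2), (2,3,w=4), (2,4,w=3), (3,6,w=2), (4,5,w=3); sum of weights 2 + 4 + 3 + 2 + 3 = 14)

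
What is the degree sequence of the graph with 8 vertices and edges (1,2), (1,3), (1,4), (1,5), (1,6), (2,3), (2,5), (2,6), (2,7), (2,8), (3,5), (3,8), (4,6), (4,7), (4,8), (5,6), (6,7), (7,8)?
[6, 5, 5, 4, 4, 4, 4, 4] (degrees: deg(1)=5, deg(2)=6, deg(3)=4, deg(4)=4, deg(5)=4, deg(6)=5, deg(7)=4, deg(8)=4)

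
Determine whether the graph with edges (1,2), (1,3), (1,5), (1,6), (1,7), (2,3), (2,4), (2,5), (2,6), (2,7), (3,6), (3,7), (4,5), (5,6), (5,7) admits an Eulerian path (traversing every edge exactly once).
Yes (the graph is connected and exactly 2 vertices have odd degree: {1, 5}; any Eulerian path must start and end at those)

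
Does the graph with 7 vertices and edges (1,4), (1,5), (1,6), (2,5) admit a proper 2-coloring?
Yes. Partition: {1, 2, 3, 7}, {4, 5, 6}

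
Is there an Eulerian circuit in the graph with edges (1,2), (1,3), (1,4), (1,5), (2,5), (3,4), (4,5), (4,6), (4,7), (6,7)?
No (2 vertices have odd degree: {4, 5}; Eulerian circuit requires 0)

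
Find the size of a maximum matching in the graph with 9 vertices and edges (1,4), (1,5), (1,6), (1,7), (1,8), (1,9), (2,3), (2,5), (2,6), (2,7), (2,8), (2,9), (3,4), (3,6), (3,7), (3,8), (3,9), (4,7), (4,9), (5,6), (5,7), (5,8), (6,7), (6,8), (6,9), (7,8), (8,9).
4 (matching: (1,7), (2,5), (3,8), (6,9); upper bound floor(n/2) = floor(9/2) = 4)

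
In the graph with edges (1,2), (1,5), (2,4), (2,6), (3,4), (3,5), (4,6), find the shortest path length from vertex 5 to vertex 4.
2 (path: 5 -> 3 -> 4, 2 edges)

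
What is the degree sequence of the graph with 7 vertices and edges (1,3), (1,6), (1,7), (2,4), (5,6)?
[3, 2, 1, 1, 1, 1, 1] (degrees: deg(1)=3, deg(2)=1, deg(3)=1, deg(4)=1, deg(5)=1, deg(6)=2, deg(7)=1)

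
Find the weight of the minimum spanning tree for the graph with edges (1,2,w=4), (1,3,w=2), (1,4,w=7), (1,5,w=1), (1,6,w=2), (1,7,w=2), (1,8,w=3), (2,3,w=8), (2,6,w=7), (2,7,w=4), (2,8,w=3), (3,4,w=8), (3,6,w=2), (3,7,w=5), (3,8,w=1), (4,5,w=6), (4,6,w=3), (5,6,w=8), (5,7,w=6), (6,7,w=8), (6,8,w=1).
13 (MST edges: (1,3,w=2), (1,5,w=1), (1,7,w=2), (2,8,w=3), (3,8,w=1), (4,6,w=3), (6,8,w=1); sum of weights 2 + 1 + 2 + 3 + 1 + 3 + 1 = 13)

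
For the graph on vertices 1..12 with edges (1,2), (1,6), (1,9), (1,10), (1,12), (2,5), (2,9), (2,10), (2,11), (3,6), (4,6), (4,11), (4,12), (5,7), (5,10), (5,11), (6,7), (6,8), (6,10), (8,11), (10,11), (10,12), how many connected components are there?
1 (components: {1, 2, 3, 4, 5, 6, 7, 8, 9, 10, 11, 12})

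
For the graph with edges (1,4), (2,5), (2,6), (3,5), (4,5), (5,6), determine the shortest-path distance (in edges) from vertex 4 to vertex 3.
2 (path: 4 -> 5 -> 3, 2 edges)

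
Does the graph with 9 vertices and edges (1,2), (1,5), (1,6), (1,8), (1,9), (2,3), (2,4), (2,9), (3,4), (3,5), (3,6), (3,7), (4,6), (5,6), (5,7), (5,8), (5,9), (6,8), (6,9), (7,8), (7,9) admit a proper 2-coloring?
No (odd cycle of length 3: 6 -> 1 -> 5 -> 6)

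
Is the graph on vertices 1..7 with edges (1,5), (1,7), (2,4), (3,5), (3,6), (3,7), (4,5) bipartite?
Yes. Partition: {1, 3, 4}, {2, 5, 6, 7}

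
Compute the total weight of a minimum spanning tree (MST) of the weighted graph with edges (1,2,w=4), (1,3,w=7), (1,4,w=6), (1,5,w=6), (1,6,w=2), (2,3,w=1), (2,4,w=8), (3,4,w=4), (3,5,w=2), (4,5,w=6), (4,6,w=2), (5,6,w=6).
11 (MST edges: (1,2,w=4), (1,6,w=2), (2,3,w=1), (3,5,w=2), (4,6,w=2); sum of weights 4 + 2 + 1 + 2 + 2 = 11)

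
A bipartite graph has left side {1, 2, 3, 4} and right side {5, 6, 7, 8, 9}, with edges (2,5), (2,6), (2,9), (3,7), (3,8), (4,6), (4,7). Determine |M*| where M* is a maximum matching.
3 (matching: (2,9), (3,8), (4,7); upper bound min(|L|,|R|) = min(4,5) = 4)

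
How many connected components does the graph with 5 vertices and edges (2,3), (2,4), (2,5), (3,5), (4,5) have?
2 (components: {1}, {2, 3, 4, 5})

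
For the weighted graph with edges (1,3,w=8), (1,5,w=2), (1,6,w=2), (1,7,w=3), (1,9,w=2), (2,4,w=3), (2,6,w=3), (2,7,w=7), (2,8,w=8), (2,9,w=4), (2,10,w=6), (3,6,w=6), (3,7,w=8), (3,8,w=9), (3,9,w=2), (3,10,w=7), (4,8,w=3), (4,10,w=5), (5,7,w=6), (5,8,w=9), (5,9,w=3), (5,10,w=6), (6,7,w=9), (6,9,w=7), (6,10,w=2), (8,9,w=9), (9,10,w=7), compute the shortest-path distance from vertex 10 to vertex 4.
5 (path: 10 -> 4; weights 5 = 5)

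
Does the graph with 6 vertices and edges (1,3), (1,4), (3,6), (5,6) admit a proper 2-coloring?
Yes. Partition: {1, 2, 6}, {3, 4, 5}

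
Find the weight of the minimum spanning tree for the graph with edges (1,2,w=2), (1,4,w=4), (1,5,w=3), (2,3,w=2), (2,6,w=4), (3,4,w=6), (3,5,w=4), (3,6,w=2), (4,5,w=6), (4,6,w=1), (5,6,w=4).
10 (MST edges: (1,2,w=2), (1,5,w=3), (2,3,w=2), (3,6,w=2), (4,6,w=1); sum of weights 2 + 3 + 2 + 2 + 1 = 10)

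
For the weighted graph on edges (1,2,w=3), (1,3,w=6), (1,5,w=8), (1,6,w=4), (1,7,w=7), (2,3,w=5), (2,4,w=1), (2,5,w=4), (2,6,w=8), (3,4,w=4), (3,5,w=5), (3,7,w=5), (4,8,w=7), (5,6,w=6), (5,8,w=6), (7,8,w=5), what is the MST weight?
26 (MST edges: (1,2,w=3), (1,6,w=4), (2,4,w=1), (2,5,w=4), (3,4,w=4), (3,7,w=5), (7,8,w=5); sum of weights 3 + 4 + 1 + 4 + 4 + 5 + 5 = 26)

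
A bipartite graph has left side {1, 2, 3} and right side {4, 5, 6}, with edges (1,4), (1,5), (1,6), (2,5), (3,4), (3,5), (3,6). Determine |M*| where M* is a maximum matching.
3 (matching: (1,6), (2,5), (3,4); upper bound min(|L|,|R|) = min(3,3) = 3)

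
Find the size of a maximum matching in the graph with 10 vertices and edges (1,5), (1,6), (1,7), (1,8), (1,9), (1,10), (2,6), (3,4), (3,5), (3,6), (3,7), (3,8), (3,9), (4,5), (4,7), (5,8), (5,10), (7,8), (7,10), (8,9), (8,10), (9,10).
5 (matching: (1,9), (2,6), (3,4), (5,8), (7,10); upper bound floor(n/2) = floor(10/2) = 5)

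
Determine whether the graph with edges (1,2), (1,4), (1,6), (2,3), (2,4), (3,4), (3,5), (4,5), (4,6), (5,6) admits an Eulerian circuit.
No (6 vertices have odd degree: {1, 2, 3, 4, 5, 6}; Eulerian circuit requires 0)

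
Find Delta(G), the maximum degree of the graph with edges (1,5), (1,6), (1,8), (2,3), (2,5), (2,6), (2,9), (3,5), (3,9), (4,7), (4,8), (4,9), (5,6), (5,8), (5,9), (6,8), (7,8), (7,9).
6 (attained at vertex 5)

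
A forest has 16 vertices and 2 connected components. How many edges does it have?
14 (Each of the 2 component trees on V_i vertices has V_i - 1 edges; summing gives V - C = 16 - 2 = 14)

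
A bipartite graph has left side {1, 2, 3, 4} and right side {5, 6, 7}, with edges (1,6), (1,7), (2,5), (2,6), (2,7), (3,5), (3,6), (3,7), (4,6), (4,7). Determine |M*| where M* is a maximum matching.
3 (matching: (1,7), (2,6), (3,5); upper bound min(|L|,|R|) = min(4,3) = 3)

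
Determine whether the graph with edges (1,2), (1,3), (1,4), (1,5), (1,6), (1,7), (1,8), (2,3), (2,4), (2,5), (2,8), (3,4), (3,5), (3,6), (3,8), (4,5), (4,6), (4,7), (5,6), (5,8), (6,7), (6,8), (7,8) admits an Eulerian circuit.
No (2 vertices have odd degree: {1, 2}; Eulerian circuit requires 0)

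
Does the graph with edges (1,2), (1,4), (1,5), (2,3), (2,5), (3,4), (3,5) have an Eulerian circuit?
No (4 vertices have odd degree: {1, 2, 3, 5}; Eulerian circuit requires 0)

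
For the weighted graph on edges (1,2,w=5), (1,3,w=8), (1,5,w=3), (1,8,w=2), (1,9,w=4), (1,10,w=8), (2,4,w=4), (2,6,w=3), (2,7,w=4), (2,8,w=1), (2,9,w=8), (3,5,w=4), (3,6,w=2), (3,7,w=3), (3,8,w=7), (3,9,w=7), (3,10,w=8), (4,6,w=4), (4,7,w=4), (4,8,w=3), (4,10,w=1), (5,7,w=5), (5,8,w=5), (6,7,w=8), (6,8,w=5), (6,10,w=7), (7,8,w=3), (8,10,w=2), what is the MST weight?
21 (MST edges: (1,5,w=3), (1,8,w=2), (1,9,w=4), (2,6,w=3), (2,8,w=1), (3,6,w=2), (3,7,w=3), (4,10,w=1), (8,10,w=2); sum of weights 3 + 2 + 4 + 3 + 1 + 2 + 3 + 1 + 2 = 21)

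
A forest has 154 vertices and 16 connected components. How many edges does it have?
138 (Each of the 16 component trees on V_i vertices has V_i - 1 edges; summing gives V - C = 154 - 16 = 138)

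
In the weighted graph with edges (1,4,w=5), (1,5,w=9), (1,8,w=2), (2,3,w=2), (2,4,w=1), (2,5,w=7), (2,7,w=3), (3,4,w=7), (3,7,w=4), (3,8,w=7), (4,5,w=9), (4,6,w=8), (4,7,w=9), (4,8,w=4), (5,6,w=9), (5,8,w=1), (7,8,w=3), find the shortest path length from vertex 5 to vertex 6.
9 (path: 5 -> 6; weights 9 = 9)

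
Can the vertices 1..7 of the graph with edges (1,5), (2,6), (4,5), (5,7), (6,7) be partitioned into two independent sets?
Yes. Partition: {1, 2, 3, 4, 7}, {5, 6}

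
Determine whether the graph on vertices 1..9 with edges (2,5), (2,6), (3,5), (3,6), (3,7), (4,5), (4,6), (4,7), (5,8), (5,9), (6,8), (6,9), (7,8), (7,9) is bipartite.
Yes. Partition: {1, 2, 3, 4, 8, 9}, {5, 6, 7}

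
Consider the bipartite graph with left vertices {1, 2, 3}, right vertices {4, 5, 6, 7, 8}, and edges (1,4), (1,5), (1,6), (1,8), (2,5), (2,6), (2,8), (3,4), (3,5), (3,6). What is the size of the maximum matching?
3 (matching: (1,8), (2,6), (3,5); upper bound min(|L|,|R|) = min(3,5) = 3)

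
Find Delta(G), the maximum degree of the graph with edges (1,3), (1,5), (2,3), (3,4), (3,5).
4 (attained at vertex 3)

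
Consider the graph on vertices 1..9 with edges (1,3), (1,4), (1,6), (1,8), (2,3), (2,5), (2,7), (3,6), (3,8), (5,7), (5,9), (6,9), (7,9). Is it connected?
Yes (BFS from 1 visits [1, 3, 4, 6, 8, 2, 9, 5, 7] — all 9 vertices reached)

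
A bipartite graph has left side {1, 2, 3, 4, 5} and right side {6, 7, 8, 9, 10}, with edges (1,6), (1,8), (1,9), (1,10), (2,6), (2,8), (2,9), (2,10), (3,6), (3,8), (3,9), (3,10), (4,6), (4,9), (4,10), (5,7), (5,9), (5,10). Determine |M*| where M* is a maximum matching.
5 (matching: (1,10), (2,9), (3,8), (4,6), (5,7); upper bound min(|L|,|R|) = min(5,5) = 5)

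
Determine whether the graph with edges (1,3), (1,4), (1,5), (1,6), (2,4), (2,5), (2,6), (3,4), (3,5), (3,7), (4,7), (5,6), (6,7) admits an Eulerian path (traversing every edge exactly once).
Yes (the graph is connected and exactly 2 vertices have odd degree: {2, 7}; any Eulerian path must start and end at those)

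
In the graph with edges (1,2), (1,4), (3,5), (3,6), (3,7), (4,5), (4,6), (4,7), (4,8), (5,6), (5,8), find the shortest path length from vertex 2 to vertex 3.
4 (path: 2 -> 1 -> 4 -> 6 -> 3, 4 edges)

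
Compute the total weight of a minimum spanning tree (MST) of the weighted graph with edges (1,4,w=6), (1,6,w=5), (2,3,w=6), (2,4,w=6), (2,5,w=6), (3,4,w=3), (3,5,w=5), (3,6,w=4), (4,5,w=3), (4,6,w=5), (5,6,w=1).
18 (MST edges: (1,6,w=5), (2,4,w=6), (3,4,w=3), (4,5,w=3), (5,6,w=1); sum of weights 5 + 6 + 3 + 3 + 1 = 18)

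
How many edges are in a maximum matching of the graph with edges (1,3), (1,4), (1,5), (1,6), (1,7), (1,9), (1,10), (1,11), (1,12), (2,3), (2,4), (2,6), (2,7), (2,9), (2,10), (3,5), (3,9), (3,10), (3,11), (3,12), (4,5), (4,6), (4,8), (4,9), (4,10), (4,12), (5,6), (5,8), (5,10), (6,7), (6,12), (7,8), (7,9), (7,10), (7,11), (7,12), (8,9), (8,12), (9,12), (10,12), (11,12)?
6 (matching: (1,11), (2,3), (4,10), (5,8), (6,12), (7,9); upper bound floor(n/2) = floor(12/2) = 6)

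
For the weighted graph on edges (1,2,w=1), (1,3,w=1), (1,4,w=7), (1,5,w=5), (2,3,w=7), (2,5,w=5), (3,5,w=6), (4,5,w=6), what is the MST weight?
13 (MST edges: (1,2,w=1), (1,3,w=1), (1,5,w=5), (4,5,w=6); sum of weights 1 + 1 + 5 + 6 = 13)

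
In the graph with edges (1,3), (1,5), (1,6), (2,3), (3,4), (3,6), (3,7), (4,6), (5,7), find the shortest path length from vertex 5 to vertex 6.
2 (path: 5 -> 1 -> 6, 2 edges)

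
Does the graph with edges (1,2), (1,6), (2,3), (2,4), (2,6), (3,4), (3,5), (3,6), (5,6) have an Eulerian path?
Yes — and in fact it has an Eulerian circuit (the graph is connected and all 6 vertices have even degree)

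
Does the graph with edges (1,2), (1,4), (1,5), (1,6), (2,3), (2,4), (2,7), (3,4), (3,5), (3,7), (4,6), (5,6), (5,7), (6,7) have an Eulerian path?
Yes — and in fact it has an Eulerian circuit (the graph is connected and all 7 vertices have even degree)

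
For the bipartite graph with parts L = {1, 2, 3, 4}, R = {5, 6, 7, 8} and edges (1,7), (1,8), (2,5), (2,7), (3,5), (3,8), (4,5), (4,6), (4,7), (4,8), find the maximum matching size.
4 (matching: (1,8), (2,7), (3,5), (4,6); upper bound min(|L|,|R|) = min(4,4) = 4)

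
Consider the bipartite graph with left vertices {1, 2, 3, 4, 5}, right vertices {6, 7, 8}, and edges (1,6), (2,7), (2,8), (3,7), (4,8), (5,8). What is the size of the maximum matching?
3 (matching: (1,6), (2,8), (3,7); upper bound min(|L|,|R|) = min(5,3) = 3)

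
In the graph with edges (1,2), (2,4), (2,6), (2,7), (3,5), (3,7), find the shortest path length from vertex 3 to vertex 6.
3 (path: 3 -> 7 -> 2 -> 6, 3 edges)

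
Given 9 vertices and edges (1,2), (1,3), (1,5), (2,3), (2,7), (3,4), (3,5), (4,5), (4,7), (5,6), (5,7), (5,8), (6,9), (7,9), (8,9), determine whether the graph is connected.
Yes (BFS from 1 visits [1, 2, 3, 5, 7, 4, 6, 8, 9] — all 9 vertices reached)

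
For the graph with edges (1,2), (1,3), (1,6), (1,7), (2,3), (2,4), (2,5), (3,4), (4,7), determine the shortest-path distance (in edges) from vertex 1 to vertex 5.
2 (path: 1 -> 2 -> 5, 2 edges)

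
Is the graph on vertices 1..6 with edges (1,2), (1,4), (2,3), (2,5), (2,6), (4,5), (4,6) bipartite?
Yes. Partition: {1, 3, 5, 6}, {2, 4}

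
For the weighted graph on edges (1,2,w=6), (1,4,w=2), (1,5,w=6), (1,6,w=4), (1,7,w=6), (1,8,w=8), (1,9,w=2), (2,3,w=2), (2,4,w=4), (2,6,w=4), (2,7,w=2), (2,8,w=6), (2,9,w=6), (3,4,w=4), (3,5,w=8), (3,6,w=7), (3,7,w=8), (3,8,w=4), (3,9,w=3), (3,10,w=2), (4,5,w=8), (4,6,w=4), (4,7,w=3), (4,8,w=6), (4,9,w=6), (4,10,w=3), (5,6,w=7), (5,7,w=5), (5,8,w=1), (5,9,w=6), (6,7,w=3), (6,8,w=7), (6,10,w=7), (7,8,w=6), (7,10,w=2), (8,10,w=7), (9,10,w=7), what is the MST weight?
21 (MST edges: (1,4,w=2), (1,9,w=2), (2,3,w=2), (2,7,w=2), (3,8,w=4), (3,9,w=3), (3,10,w=2), (5,8,w=1), (6,7,w=3); sum of weights 2 + 2 + 2 + 2 + 4 + 3 + 2 + 1 + 3 = 21)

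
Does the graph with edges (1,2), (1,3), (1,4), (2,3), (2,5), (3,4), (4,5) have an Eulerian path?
No (4 vertices have odd degree: {1, 2, 3, 4}; Eulerian path requires 0 or 2)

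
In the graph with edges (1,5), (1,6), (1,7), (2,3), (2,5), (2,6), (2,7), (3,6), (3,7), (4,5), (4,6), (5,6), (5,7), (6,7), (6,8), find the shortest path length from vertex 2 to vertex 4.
2 (path: 2 -> 6 -> 4, 2 edges)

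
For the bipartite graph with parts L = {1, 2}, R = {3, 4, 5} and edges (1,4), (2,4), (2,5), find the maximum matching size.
2 (matching: (1,4), (2,5); upper bound min(|L|,|R|) = min(2,3) = 2)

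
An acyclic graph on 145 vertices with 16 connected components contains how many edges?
129 (Each of the 16 component trees on V_i vertices has V_i - 1 edges; summing gives V - C = 145 - 16 = 129)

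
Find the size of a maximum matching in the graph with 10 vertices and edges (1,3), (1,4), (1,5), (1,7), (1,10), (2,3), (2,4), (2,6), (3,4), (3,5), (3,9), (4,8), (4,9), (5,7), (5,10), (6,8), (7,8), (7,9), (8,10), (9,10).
5 (matching: (1,7), (2,6), (3,5), (4,8), (9,10); upper bound floor(n/2) = floor(10/2) = 5)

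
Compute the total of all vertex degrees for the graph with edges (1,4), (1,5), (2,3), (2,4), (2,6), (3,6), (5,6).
14 (handshake: sum of degrees = 2|E| = 2 x 7 = 14)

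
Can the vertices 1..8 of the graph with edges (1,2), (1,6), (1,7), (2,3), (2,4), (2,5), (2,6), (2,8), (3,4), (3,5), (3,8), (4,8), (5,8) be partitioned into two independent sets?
No (odd cycle of length 3: 2 -> 1 -> 6 -> 2)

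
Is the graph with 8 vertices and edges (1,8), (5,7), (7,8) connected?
No, it has 5 components: {1, 5, 7, 8}, {2}, {3}, {4}, {6}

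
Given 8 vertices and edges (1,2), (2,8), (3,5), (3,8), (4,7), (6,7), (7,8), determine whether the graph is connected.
Yes (BFS from 1 visits [1, 2, 8, 3, 7, 5, 4, 6] — all 8 vertices reached)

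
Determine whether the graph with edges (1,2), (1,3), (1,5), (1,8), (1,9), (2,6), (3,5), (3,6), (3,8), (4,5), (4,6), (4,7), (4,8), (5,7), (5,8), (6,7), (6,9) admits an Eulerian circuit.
No (4 vertices have odd degree: {1, 5, 6, 7}; Eulerian circuit requires 0)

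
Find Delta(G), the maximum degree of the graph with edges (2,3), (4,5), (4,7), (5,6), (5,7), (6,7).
3 (attained at vertices 5, 7)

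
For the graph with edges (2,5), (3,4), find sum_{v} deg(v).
4 (handshake: sum of degrees = 2|E| = 2 x 2 = 4)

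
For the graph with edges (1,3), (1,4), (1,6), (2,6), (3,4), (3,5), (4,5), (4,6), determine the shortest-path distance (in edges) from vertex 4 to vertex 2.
2 (path: 4 -> 6 -> 2, 2 edges)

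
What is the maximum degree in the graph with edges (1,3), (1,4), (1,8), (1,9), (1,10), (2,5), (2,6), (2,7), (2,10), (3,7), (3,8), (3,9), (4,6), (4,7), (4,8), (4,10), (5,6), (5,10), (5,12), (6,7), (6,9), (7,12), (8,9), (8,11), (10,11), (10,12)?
6 (attained at vertex 10)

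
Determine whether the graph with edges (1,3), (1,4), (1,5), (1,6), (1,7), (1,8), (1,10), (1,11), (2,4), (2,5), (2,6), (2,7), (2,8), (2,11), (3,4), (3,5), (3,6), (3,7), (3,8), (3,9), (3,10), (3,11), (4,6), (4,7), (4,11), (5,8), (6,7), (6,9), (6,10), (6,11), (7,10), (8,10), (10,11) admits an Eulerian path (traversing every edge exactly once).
Yes (the graph is connected and exactly 2 vertices have odd degree: {3, 8}; any Eulerian path must start and end at those)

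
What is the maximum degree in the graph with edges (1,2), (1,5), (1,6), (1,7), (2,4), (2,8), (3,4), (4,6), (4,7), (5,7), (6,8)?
4 (attained at vertices 1, 4)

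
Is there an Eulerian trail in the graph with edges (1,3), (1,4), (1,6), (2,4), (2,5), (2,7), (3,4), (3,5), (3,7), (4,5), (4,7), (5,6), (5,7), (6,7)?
No (6 vertices have odd degree: {1, 2, 4, 5, 6, 7}; Eulerian path requires 0 or 2)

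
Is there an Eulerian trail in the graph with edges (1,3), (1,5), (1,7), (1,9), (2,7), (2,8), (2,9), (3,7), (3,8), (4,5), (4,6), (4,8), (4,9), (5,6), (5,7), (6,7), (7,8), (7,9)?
No (4 vertices have odd degree: {2, 3, 6, 7}; Eulerian path requires 0 or 2)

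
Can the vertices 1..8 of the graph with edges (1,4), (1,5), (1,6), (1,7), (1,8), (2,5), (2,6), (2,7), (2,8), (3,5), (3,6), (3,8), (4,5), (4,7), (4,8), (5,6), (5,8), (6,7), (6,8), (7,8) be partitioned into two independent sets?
No (odd cycle of length 3: 7 -> 1 -> 8 -> 7)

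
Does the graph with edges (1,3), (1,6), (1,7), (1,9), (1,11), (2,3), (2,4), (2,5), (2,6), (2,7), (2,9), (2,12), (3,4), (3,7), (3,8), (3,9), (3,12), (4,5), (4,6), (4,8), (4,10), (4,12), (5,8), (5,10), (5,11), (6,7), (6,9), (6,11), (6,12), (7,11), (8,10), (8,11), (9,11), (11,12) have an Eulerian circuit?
No (12 vertices have odd degree: {1, 2, 3, 4, 5, 6, 7, 8, 9, 10, 11, 12}; Eulerian circuit requires 0)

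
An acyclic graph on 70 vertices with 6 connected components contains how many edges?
64 (Each of the 6 component trees on V_i vertices has V_i - 1 edges; summing gives V - C = 70 - 6 = 64)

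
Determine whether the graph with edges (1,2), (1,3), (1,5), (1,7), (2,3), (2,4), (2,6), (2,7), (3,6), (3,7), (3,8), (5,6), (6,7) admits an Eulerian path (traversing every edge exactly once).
No (4 vertices have odd degree: {2, 3, 4, 8}; Eulerian path requires 0 or 2)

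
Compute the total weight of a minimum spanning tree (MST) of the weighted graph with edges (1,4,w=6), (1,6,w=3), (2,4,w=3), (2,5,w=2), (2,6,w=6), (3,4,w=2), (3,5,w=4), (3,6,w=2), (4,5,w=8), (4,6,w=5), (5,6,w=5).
12 (MST edges: (1,6,w=3), (2,4,w=3), (2,5,w=2), (3,4,w=2), (3,6,w=2); sum of weights 3 + 3 + 2 + 2 + 2 = 12)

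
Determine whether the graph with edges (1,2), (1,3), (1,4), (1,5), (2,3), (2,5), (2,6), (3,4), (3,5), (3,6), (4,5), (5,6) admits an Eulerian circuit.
No (4 vertices have odd degree: {3, 4, 5, 6}; Eulerian circuit requires 0)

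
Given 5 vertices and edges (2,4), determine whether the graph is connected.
No, it has 4 components: {1}, {2, 4}, {3}, {5}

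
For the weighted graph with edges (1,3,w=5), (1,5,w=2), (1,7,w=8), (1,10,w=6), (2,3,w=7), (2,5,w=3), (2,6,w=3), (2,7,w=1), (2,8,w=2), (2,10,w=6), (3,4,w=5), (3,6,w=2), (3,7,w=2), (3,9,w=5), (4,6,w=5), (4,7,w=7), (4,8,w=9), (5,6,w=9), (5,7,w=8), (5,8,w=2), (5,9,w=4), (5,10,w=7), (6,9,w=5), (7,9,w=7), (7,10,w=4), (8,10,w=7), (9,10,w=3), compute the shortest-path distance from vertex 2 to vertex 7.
1 (path: 2 -> 7; weights 1 = 1)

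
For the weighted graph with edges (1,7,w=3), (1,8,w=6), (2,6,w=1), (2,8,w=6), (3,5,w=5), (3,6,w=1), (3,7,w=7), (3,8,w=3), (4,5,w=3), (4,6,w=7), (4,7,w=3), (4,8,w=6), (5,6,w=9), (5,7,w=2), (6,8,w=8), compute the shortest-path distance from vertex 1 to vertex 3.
9 (path: 1 -> 8 -> 3; weights 6 + 3 = 9)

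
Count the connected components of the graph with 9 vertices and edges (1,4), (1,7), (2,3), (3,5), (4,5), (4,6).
3 (components: {1, 2, 3, 4, 5, 6, 7}, {8}, {9})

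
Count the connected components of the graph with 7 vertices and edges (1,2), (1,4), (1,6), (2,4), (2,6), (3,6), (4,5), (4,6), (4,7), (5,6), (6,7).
1 (components: {1, 2, 3, 4, 5, 6, 7})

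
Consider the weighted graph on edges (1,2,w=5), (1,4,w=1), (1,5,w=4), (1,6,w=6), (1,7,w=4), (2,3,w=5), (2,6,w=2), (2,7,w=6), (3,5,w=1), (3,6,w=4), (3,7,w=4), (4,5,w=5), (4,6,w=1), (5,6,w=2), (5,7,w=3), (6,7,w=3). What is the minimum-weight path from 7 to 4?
4 (path: 7 -> 6 -> 4; weights 3 + 1 = 4)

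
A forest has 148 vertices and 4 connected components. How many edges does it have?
144 (Each of the 4 component trees on V_i vertices has V_i - 1 edges; summing gives V - C = 148 - 4 = 144)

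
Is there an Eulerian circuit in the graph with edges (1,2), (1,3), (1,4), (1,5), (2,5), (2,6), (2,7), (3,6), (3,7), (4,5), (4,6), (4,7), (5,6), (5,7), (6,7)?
No (4 vertices have odd degree: {3, 5, 6, 7}; Eulerian circuit requires 0)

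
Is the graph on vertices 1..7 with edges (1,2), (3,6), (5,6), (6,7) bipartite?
Yes. Partition: {1, 3, 4, 5, 7}, {2, 6}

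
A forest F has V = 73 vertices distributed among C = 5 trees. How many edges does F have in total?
68 (Each of the 5 component trees on V_i vertices has V_i - 1 edges; summing gives V - C = 73 - 5 = 68)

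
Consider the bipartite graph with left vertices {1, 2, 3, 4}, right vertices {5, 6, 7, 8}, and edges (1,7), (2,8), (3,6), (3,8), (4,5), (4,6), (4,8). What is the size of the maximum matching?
4 (matching: (1,7), (2,8), (3,6), (4,5); upper bound min(|L|,|R|) = min(4,4) = 4)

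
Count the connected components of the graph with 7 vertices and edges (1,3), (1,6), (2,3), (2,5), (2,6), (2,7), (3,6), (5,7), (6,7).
2 (components: {1, 2, 3, 5, 6, 7}, {4})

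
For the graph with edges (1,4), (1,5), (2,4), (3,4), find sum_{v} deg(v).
8 (handshake: sum of degrees = 2|E| = 2 x 4 = 8)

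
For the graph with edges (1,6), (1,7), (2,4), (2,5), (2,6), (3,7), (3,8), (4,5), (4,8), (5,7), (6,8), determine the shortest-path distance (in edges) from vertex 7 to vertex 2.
2 (path: 7 -> 5 -> 2, 2 edges)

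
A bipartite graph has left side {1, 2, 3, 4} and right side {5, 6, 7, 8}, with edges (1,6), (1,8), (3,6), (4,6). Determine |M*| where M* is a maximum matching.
2 (matching: (1,8), (3,6); upper bound min(|L|,|R|) = min(4,4) = 4)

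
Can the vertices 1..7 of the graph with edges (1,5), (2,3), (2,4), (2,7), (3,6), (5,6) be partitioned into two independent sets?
Yes. Partition: {1, 2, 6}, {3, 4, 5, 7}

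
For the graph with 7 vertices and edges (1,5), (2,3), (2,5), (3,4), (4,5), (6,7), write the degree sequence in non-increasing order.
[3, 2, 2, 2, 1, 1, 1] (degrees: deg(1)=1, deg(2)=2, deg(3)=2, deg(4)=2, deg(5)=3, deg(6)=1, deg(7)=1)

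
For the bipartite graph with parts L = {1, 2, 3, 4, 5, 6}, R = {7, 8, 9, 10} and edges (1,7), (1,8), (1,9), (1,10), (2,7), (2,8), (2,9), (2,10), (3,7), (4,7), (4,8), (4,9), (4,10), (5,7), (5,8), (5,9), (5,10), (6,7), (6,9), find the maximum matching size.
4 (matching: (1,10), (2,9), (3,7), (4,8); upper bound min(|L|,|R|) = min(6,4) = 4)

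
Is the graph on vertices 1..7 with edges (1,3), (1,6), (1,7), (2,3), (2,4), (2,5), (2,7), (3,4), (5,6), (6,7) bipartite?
No (odd cycle of length 3: 6 -> 1 -> 7 -> 6)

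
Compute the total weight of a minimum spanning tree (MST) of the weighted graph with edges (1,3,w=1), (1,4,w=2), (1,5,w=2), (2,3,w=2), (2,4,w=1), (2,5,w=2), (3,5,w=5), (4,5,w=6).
6 (MST edges: (1,3,w=1), (1,4,w=2), (1,5,w=2), (2,4,w=1); sum of weights 1 + 2 + 2 + 1 = 6)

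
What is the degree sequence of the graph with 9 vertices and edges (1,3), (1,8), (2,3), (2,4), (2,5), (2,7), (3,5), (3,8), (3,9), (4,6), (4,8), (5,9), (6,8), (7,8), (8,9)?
[6, 5, 4, 3, 3, 3, 2, 2, 2] (degrees: deg(1)=2, deg(2)=4, deg(3)=5, deg(4)=3, deg(5)=3, deg(6)=2, deg(7)=2, deg(8)=6, deg(9)=3)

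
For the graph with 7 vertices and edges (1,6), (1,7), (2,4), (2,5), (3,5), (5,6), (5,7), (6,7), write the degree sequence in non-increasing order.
[4, 3, 3, 2, 2, 1, 1] (degrees: deg(1)=2, deg(2)=2, deg(3)=1, deg(4)=1, deg(5)=4, deg(6)=3, deg(7)=3)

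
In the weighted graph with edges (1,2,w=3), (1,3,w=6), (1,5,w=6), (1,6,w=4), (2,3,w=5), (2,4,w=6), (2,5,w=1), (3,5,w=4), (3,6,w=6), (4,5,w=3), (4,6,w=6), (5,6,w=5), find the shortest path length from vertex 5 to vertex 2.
1 (path: 5 -> 2; weights 1 = 1)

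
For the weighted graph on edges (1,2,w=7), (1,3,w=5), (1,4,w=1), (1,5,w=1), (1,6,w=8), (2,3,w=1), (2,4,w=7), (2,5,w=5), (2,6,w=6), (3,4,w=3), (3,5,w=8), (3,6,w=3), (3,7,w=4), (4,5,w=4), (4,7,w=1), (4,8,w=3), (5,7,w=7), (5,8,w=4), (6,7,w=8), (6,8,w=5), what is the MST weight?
13 (MST edges: (1,4,w=1), (1,5,w=1), (2,3,w=1), (3,4,w=3), (3,6,w=3), (4,7,w=1), (4,8,w=3); sum of weights 1 + 1 + 1 + 3 + 3 + 1 + 3 = 13)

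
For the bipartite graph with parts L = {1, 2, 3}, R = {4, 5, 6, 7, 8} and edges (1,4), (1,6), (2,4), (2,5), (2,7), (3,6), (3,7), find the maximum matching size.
3 (matching: (1,6), (2,5), (3,7); upper bound min(|L|,|R|) = min(3,5) = 3)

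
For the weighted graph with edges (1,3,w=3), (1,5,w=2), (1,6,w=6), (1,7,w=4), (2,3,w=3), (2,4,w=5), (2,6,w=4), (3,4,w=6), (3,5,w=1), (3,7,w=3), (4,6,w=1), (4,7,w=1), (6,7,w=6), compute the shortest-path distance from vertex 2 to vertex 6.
4 (path: 2 -> 6; weights 4 = 4)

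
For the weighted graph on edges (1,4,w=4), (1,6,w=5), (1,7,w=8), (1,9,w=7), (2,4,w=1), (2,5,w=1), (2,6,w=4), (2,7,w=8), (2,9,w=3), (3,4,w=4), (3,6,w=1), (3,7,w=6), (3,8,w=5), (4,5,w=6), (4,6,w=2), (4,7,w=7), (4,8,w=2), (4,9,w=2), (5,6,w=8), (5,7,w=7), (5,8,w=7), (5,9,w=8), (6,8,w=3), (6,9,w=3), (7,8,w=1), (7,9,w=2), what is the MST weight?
14 (MST edges: (1,4,w=4), (2,4,w=1), (2,5,w=1), (3,6,w=1), (4,6,w=2), (4,8,w=2), (4,9,w=2), (7,8,w=1); sum of weights 4 + 1 + 1 + 1 + 2 + 2 + 2 + 1 = 14)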